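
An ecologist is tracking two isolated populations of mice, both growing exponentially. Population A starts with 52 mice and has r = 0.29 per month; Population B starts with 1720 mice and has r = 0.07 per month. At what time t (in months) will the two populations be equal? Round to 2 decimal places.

15.90 months

Set 52·e^(0.29t) = 1720·e^(0.07t).
e^((0.29 − 0.07)t) = 1720/52 → e^(0.22·t) = 33.077.
0.22·t = ln(33.077) = 3.4988, so t = 3.4988/0.22 = 15.904.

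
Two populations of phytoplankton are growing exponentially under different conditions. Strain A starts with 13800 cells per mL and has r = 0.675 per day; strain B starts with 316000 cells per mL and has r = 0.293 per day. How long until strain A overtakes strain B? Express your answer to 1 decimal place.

8.2 days

Set 13800·e^(0.675t) = 316000·e^(0.293t).
e^((0.675 − 0.293)t) = 316000/13800 → e^(0.382·t) = 22.899.
0.382·t = ln(22.899) = 3.1311, so t = 3.1311/0.382 = 8.1965.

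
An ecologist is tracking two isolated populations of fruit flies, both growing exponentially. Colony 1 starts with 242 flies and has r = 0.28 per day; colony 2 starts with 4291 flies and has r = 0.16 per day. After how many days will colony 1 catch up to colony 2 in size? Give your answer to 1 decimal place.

Set 242·e^(0.28t) = 4291·e^(0.16t).
e^((0.28 − 0.16)t) = 4291/242 → e^(0.12·t) = 17.731.
0.12·t = ln(17.731) = 2.8753, so t = 2.8753/0.12 = 23.961.

24.0 days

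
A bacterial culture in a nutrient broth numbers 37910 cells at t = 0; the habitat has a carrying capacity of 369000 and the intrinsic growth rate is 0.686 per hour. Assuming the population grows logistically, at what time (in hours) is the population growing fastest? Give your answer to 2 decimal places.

Logistic growth is fastest at N = K/2 = 184500.
A = (K − N₀)/N₀ = 8.7336. Set K/(1 + A·e^(−rt)) = K/2 → A·e^(−rt) = 1.
e^(−0.686t) = 1/8.7336 = 0.114501, so t = ln(8.7336)/0.686 = 2.1672/0.686 = 3.1591.

3.16 hours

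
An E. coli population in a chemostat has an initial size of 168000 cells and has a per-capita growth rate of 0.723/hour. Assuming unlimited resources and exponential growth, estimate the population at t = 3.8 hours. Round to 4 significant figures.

N(t) = N₀·e^(rt) = 168000 × e^(0.723×3.8) = 168000 × e^2.747.
e^2.747 ≈ 15.602, so N ≈ 168000 × 15.602 = 2.621138×10^6.

2621000 cells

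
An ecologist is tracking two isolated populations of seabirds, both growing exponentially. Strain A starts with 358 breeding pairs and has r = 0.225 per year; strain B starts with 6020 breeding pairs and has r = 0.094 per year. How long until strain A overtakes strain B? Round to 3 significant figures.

Set 358·e^(0.225t) = 6020·e^(0.094t).
e^((0.225 − 0.094)t) = 6020/358 → e^(0.131·t) = 16.816.
0.131·t = ln(16.816) = 2.8223, so t = 2.8223/0.131 = 21.544.

21.5 years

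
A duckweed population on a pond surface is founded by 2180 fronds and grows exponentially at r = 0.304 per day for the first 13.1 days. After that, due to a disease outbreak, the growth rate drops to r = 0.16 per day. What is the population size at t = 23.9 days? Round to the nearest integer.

Phase 1: N(13.1) = 2180·e^(0.304×13.1) = 2180·e^3.982 = 116947.
Phase 2 runs for 23.9 − 13.1 = 10.8 days at r = 0.16.
N(23.9) = 116947·e^(0.16×10.8) = 116947·e^1.728 = 658342.

658342 fronds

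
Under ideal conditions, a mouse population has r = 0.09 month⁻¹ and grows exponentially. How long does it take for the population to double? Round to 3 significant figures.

7.70 months

Doubling time t_d = ln(2)/r = 0.6931/0.09 = 7.7016.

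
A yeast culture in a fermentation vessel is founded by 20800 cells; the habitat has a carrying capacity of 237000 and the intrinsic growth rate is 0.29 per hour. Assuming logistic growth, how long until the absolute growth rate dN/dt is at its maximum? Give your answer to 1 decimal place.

Logistic growth is fastest at N = K/2 = 118500.
A = (K − N₀)/N₀ = 10.394. Set K/(1 + A·e^(−rt)) = K/2 → A·e^(−rt) = 1.
e^(−0.29t) = 1/10.394 = 0.0962072, so t = ln(10.394)/0.29 = 2.3413/0.29 = 8.0733.

8.1 hours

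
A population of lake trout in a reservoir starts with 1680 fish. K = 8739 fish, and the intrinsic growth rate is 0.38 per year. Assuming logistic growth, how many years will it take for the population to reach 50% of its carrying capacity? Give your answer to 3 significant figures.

A = (K − N₀)/N₀ = (8739 − 1680)/1680 = 4.2018.
Solve 8739/(1 + 4.2018·e^(−0.38t)) = 4369.5: 1 + 4.2018·e^(−0.38t) = 2, so e^(−0.38t) = 0.237994.
−0.38·t = ln(0.237994) = -1.4355, so t = 1.4355/0.38 = 3.7777.

3.78 years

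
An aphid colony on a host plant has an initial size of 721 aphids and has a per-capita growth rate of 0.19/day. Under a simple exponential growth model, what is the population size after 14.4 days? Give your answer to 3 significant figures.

N(t) = N₀·e^(rt) = 721 × e^(0.19×14.4) = 721 × e^2.736.
e^2.736 ≈ 15.425, so N ≈ 721 × 15.425 = 11121.5.

11100 aphids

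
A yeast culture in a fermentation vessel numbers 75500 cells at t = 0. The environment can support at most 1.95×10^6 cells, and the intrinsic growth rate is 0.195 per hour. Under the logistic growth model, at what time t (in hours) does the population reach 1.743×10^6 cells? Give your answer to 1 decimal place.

27.4 hours

A = (K − N₀)/N₀ = (1.95×10^6 − 75500)/75500 = 24.828.
Solve 1.95×10^6/(1 + 24.828·e^(−0.195t)) = 1.743×10^6: 1 + 24.828·e^(−0.195t) = 1.1188, so e^(−0.195t) = 0.00478338.
−0.195·t = ln(0.00478338) = -5.3426, so t = 5.3426/0.195 = 27.398.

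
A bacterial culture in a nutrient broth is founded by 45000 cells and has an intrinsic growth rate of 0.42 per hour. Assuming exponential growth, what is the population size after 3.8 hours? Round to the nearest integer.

221997 cells

N(t) = N₀·e^(rt) = 45000 × e^(0.42×3.8) = 45000 × e^1.596.
e^1.596 ≈ 4.9333, so N ≈ 45000 × 4.9333 = 221997.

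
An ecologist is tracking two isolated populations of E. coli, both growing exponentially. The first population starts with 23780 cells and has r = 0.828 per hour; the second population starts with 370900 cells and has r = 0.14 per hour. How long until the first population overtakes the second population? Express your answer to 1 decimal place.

4.0 hours

Set 23780·e^(0.828t) = 370900·e^(0.14t).
e^((0.828 − 0.14)t) = 370900/23780 → e^(0.688·t) = 15.597.
0.688·t = ln(15.597) = 2.7471, so t = 2.7471/0.688 = 3.9929.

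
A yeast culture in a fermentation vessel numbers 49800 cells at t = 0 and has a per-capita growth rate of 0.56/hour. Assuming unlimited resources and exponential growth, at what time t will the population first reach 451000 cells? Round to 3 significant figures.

3.93 hours

Set N₀·e^(rt) = 451000: e^(0.56·t) = 451000/49800 = 9.0562.
0.56·t = ln(9.0562) = 2.2035, so t = 2.2035/0.56 = 3.9347.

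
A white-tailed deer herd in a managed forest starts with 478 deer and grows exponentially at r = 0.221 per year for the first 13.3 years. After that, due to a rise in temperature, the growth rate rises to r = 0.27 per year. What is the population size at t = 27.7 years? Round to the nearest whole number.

Phase 1: N(13.3) = 478·e^(0.221×13.3) = 478·e^2.939 = 9035.45.
Phase 2 runs for 27.7 − 13.3 = 14.4 years at r = 0.27.
N(27.7) = 9035.45·e^(0.27×14.4) = 9035.45·e^3.888 = 441049.

441049 deer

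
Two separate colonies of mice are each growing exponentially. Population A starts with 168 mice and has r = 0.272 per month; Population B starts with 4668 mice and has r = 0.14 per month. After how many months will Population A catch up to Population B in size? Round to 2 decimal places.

Set 168·e^(0.272t) = 4668·e^(0.14t).
e^((0.272 − 0.14)t) = 4668/168 → e^(0.132·t) = 27.786.
0.132·t = ln(27.786) = 3.3245, so t = 3.3245/0.132 = 25.186.

25.19 months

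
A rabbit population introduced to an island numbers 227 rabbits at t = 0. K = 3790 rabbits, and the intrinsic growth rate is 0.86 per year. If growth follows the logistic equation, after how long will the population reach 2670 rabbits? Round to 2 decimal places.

A = (K − N₀)/N₀ = (3790 − 227)/227 = 15.696.
Solve 3790/(1 + 15.696·e^(−0.86t)) = 2670: 1 + 15.696·e^(−0.86t) = 1.4195, so e^(−0.86t) = 0.0267249.
−0.86·t = ln(0.0267249) = -3.6222, so t = 3.6222/0.86 = 4.2118.

4.21 years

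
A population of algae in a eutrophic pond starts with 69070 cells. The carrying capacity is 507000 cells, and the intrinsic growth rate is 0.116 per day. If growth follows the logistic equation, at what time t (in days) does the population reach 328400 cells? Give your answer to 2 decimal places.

21.17 days

A = (K − N₀)/N₀ = (507000 − 69070)/69070 = 6.3404.
Solve 507000/(1 + 6.3404·e^(−0.116t)) = 328400: 1 + 6.3404·e^(−0.116t) = 1.5438, so e^(−0.116t) = 0.0857755.
−0.116·t = ln(0.0857755) = -2.456, so t = 2.456/0.116 = 21.173.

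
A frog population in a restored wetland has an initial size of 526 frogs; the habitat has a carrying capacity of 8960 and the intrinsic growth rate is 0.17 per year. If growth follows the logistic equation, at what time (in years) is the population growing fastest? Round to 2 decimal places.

16.32 years

Logistic growth is fastest at N = K/2 = 4480.
A = (K − N₀)/N₀ = 16.034. Set K/(1 + A·e^(−rt)) = K/2 → A·e^(−rt) = 1.
e^(−0.17t) = 1/16.034 = 0.0623666, so t = ln(16.034)/0.17 = 2.7747/0.17 = 16.322.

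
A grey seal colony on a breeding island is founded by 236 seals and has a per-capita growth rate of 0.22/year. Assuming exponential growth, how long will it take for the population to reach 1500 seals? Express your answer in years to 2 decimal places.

Set N₀·e^(rt) = 1500: e^(0.22·t) = 1500/236 = 6.3559.
0.22·t = ln(6.3559) = 1.8494, so t = 1.8494/0.22 = 8.4063.

8.41 years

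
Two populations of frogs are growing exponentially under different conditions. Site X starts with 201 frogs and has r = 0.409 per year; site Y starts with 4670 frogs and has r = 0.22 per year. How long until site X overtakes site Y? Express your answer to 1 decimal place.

16.6 years

Set 201·e^(0.409t) = 4670·e^(0.22t).
e^((0.409 − 0.22)t) = 4670/201 → e^(0.189·t) = 23.234.
0.189·t = ln(23.234) = 3.1456, so t = 3.1456/0.189 = 16.643.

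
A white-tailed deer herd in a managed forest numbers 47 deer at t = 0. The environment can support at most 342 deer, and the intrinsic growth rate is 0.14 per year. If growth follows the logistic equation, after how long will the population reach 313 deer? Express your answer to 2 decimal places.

A = (K − N₀)/N₀ = (342 − 47)/47 = 6.2766.
Solve 342/(1 + 6.2766·e^(−0.14t)) = 313: 1 + 6.2766·e^(−0.14t) = 1.0927, so e^(−0.14t) = 0.0147615.
−0.14·t = ln(0.0147615) = -4.2157, so t = 4.2157/0.14 = 30.112.

30.11 years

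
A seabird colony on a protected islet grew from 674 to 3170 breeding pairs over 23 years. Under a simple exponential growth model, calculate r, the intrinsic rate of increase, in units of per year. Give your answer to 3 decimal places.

0.067 per year

From N(t) = N₀·e^(rt): e^(r·23) = 3170/674 = 4.7033.
r·23 = ln(4.7033) = 1.5483, so r = 1.5483/23 = 0.067316.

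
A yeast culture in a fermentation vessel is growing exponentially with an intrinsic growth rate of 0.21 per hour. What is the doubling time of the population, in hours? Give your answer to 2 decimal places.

Doubling time t_d = ln(2)/r = 0.6931/0.21 = 3.3007.

3.30 hours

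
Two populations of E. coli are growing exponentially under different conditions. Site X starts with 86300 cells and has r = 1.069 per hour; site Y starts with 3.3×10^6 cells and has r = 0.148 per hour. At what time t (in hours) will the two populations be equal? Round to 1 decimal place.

Set 86300·e^(1.069t) = 3.3×10^6·e^(0.148t).
e^((1.069 − 0.148)t) = 3.3×10^6/86300 → e^(0.921·t) = 38.239.
0.921·t = ln(38.239) = 3.6438, so t = 3.6438/0.921 = 3.9564.

4.0 hours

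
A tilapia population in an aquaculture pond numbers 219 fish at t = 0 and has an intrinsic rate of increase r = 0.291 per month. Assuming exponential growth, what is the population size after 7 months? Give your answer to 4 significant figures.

1679 fish

N(t) = N₀·e^(rt) = 219 × e^(0.291×7) = 219 × e^2.037.
e^2.037 ≈ 7.6676, so N ≈ 219 × 7.6676 = 1679.2.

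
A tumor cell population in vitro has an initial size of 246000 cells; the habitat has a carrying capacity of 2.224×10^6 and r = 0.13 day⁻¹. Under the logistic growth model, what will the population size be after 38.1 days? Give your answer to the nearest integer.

2104497 cells

A = (K − N₀)/N₀ = (2.224×10^6 − 246000)/246000 = 8.0407.
N(t) = K/(1 + A·e^(−rt)) = 2.224×10^6/(1 + 8.0407×e^(−0.13×38.1)).
e^(−4.953) = 0.0070622; denominator = 1 + 8.0407×0.0070622 = 1.0568.
N = 2.224×10^6/1.0568 = 2.104497×10^6.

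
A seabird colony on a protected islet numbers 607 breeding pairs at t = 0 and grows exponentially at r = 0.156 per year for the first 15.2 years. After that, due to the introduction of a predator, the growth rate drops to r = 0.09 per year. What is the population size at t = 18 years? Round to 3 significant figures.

8360 breeding pairs

Phase 1: N(15.2) = 607·e^(0.156×15.2) = 607·e^2.371 = 6501.11.
Phase 2 runs for 18 − 15.2 = 2.8 years at r = 0.09.
N(18) = 6501.11·e^(0.09×2.8) = 6501.11·e^0.252 = 8364.31.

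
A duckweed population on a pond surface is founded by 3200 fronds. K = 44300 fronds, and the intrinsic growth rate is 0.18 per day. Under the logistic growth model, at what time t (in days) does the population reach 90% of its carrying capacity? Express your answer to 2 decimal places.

A = (K − N₀)/N₀ = (44300 − 3200)/3200 = 12.844.
Solve 44300/(1 + 12.844·e^(−0.18t)) = 39870: 1 + 12.844·e^(−0.18t) = 1.1111, so e^(−0.18t) = 0.00865099.
−0.18·t = ln(0.00865099) = -4.7501, so t = 4.7501/0.18 = 26.389.

26.39 days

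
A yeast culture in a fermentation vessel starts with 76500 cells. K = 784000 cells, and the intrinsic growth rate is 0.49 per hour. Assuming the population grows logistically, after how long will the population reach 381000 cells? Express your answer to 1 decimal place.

A = (K − N₀)/N₀ = (784000 − 76500)/76500 = 9.2484.
Solve 784000/(1 + 9.2484·e^(−0.49t)) = 381000: 1 + 9.2484·e^(−0.49t) = 2.0577, so e^(−0.49t) = 0.114371.
−0.49·t = ln(0.114371) = -2.1683, so t = 2.1683/0.49 = 4.4251.

4.4 hours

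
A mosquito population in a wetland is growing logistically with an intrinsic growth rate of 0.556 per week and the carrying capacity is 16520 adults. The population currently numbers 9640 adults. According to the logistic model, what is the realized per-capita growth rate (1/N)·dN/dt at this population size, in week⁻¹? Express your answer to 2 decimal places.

(1/N)·dN/dt = r(1 − N/K) = 0.556 × (1 − 9640/16520).
= 0.556 × 0.41646 = 0.23155.

0.23 per week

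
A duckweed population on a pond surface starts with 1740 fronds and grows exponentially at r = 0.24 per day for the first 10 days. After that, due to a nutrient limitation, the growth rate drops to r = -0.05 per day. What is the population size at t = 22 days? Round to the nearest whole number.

Phase 1: N(10) = 1740·e^(0.24×10) = 1740·e^2.4 = 19180.3.
Phase 2 runs for 22 − 10 = 12 days at r = -0.05.
N(22) = 19180.3·e^(-0.05×12) = 19180.3·e^-0.6 = 10526.4.

10526 fronds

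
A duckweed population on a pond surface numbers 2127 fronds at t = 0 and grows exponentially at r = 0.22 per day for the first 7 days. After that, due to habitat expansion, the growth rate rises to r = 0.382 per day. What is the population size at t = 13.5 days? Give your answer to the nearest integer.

Phase 1: N(7) = 2127·e^(0.22×7) = 2127·e^1.54 = 9921.58.
Phase 2 runs for 13.5 − 7 = 6.5 days at r = 0.382.
N(13.5) = 9921.58·e^(0.382×6.5) = 9921.58·e^2.483 = 118832.

118832 fronds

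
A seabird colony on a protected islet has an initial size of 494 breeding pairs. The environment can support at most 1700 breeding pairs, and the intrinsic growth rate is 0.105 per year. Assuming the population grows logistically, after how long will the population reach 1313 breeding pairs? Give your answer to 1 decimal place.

A = (K − N₀)/N₀ = (1700 − 494)/494 = 2.4413.
Solve 1700/(1 + 2.4413·e^(−0.105t)) = 1313: 1 + 2.4413·e^(−0.105t) = 1.2947, so e^(−0.105t) = 0.120733.
−0.105·t = ln(0.120733) = -2.1142, so t = 2.1142/0.105 = 20.135.

20.1 years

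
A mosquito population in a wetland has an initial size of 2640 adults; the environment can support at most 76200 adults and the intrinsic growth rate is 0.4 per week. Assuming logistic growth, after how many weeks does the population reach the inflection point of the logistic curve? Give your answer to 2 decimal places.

8.32 weeks

Logistic growth is fastest at N = K/2 = 38100.
A = (K − N₀)/N₀ = 27.864. Set K/(1 + A·e^(−rt)) = K/2 → A·e^(−rt) = 1.
e^(−0.4t) = 1/27.864 = 0.0358891, so t = ln(27.864)/0.4 = 3.3273/0.4 = 8.3183.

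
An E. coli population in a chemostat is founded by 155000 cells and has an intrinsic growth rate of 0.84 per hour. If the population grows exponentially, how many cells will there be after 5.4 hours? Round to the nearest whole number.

N(t) = N₀·e^(rt) = 155000 × e^(0.84×5.4) = 155000 × e^4.536.
e^4.536 ≈ 93.317, so N ≈ 155000 × 93.317 = 1.44641×10^7.

14464102 cells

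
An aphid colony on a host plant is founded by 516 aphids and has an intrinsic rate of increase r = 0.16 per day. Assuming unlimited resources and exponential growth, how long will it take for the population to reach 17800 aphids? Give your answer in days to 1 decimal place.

22.1 days

Set N₀·e^(rt) = 17800: e^(0.16·t) = 17800/516 = 34.496.
0.16·t = ln(34.496) = 3.5408, so t = 3.5408/0.16 = 22.13.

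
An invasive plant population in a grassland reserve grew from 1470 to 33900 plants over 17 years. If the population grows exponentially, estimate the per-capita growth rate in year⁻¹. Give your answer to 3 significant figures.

From N(t) = N₀·e^(rt): e^(r·17) = 33900/1470 = 23.061.
r·17 = ln(23.061) = 3.1382, so r = 3.1382/17 = 0.1846.

0.185 per year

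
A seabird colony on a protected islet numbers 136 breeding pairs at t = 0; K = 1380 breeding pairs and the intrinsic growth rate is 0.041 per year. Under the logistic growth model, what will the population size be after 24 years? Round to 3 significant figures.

A = (K − N₀)/N₀ = (1380 − 136)/136 = 9.1471.
N(t) = K/(1 + A·e^(−rt)) = 1380/(1 + 9.1471×e^(−0.041×24)).
e^(−0.984) = 0.37381; denominator = 1 + 9.1471×0.37381 = 4.4193.
N = 1380/4.4193 = 312.267.

312 breeding pairs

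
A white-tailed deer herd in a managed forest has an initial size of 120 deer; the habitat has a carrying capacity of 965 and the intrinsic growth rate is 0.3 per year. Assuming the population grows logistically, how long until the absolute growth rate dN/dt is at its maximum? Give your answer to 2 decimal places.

6.51 years

Logistic growth is fastest at N = K/2 = 482.5.
A = (K − N₀)/N₀ = 7.0417. Set K/(1 + A·e^(−rt)) = K/2 → A·e^(−rt) = 1.
e^(−0.3t) = 1/7.0417 = 0.142012, so t = ln(7.0417)/0.3 = 1.9518/0.3 = 6.5061.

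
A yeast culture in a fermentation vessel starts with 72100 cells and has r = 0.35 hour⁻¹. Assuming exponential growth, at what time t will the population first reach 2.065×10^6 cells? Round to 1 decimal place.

9.6 hours

Set N₀·e^(rt) = 2.065×10^6: e^(0.35·t) = 2.065×10^6/72100 = 28.641.
0.35·t = ln(28.641) = 3.3548, so t = 3.3548/0.35 = 9.5852.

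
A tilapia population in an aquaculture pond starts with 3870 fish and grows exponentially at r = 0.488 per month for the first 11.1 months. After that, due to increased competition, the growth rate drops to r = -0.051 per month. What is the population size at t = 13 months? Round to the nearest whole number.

790887 fish

Phase 1: N(11.1) = 3870·e^(0.488×11.1) = 3870·e^5.417 = 871359.
Phase 2 runs for 13 − 11.1 = 1.9 months at r = -0.051.
N(13) = 871359·e^(-0.051×1.9) = 871359·e^-0.0969 = 790887.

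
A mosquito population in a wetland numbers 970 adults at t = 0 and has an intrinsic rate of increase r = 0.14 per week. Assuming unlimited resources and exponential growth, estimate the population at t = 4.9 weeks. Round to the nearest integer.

1926 adults

N(t) = N₀·e^(rt) = 970 × e^(0.14×4.9) = 970 × e^0.686.
e^0.686 ≈ 1.9858, so N ≈ 970 × 1.9858 = 1926.18.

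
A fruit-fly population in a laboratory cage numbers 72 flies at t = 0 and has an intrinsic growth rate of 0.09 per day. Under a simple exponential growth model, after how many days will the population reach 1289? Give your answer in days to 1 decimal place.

Set N₀·e^(rt) = 1289: e^(0.09·t) = 1289/72 = 17.903.
0.09·t = ln(17.903) = 2.885, so t = 2.885/0.09 = 32.055.

32.1 days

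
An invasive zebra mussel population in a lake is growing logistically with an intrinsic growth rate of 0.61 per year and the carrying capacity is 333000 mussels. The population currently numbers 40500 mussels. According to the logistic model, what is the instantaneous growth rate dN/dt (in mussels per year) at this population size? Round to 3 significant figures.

21700 mussels per year

dN/dt = rN(1 − N/K) = 0.61 × 40500 × (1 − 40500/333000).
1 − 40500/333000 = 0.87838; dN/dt = 0.61 × 40500 × 0.87838 = 21700.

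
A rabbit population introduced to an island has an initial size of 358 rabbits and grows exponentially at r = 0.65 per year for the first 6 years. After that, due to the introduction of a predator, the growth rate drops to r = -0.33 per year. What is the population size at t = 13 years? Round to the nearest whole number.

Phase 1: N(6) = 358·e^(0.65×6) = 358·e^3.9 = 17686.1.
Phase 2 runs for 13 − 6 = 7 years at r = -0.33.
N(13) = 17686.1·e^(-0.33×7) = 17686.1·e^-2.31 = 1755.54.

1756 rabbits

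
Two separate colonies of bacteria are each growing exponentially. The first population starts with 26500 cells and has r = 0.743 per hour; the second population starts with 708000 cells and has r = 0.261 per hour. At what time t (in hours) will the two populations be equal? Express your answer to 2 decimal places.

Set 26500·e^(0.743t) = 708000·e^(0.261t).
e^((0.743 − 0.261)t) = 708000/26500 → e^(0.482·t) = 26.717.
0.482·t = ln(26.717) = 3.2853, so t = 3.2853/0.482 = 6.816.

6.82 hours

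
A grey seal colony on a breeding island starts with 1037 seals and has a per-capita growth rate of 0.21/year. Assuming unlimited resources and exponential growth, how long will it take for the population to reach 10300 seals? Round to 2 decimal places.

10.93 years

Set N₀·e^(rt) = 10300: e^(0.21·t) = 10300/1037 = 9.9325.
0.21·t = ln(9.9325) = 2.2958, so t = 2.2958/0.21 = 10.932.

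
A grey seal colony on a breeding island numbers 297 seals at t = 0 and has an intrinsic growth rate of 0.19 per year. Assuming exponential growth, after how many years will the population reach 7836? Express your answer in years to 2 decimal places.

Set N₀·e^(rt) = 7836: e^(0.19·t) = 7836/297 = 26.384.
0.19·t = ln(26.384) = 3.2728, so t = 3.2728/0.19 = 17.225.

17.23 years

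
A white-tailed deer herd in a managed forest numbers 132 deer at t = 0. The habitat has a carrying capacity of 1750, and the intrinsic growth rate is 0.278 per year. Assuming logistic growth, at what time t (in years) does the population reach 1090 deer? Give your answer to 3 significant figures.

10.8 years

A = (K − N₀)/N₀ = (1750 − 132)/132 = 12.258.
Solve 1750/(1 + 12.258·e^(−0.278t)) = 1090: 1 + 12.258·e^(−0.278t) = 1.6055, so e^(−0.278t) = 0.0493984.
−0.278·t = ln(0.0493984) = -3.0078, so t = 3.0078/0.278 = 10.82.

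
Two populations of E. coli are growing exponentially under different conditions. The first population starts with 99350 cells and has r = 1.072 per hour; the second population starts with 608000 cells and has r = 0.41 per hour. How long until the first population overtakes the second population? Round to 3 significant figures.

Set 99350·e^(1.072t) = 608000·e^(0.41t).
e^((1.072 − 0.41)t) = 608000/99350 → e^(0.662·t) = 6.1198.
0.662·t = ln(6.1198) = 1.8115, so t = 1.8115/0.662 = 2.7364.

2.74 hours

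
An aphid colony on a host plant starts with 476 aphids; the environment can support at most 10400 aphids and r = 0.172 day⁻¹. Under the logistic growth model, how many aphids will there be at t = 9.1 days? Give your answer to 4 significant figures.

1941 aphids

A = (K − N₀)/N₀ = (10400 − 476)/476 = 20.849.
N(t) = K/(1 + A·e^(−rt)) = 10400/(1 + 20.849×e^(−0.172×9.1)).
e^(−1.565) = 0.20905; denominator = 1 + 20.849×0.20905 = 5.3583.
N = 10400/5.3583 = 1940.9.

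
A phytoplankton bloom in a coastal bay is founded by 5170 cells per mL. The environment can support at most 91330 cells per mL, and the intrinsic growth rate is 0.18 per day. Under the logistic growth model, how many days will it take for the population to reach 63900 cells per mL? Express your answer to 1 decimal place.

A = (K − N₀)/N₀ = (91330 − 5170)/5170 = 16.665.
Solve 91330/(1 + 16.665·e^(−0.18t)) = 63900: 1 + 16.665·e^(−0.18t) = 1.4293, so e^(−0.18t) = 0.0257579.
−0.18·t = ln(0.0257579) = -3.659, so t = 3.659/0.18 = 20.328.

20.3 days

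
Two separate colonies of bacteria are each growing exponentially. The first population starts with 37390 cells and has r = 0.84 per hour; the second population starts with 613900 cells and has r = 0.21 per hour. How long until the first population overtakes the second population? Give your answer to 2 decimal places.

4.44 hours

Set 37390·e^(0.84t) = 613900·e^(0.21t).
e^((0.84 − 0.21)t) = 613900/37390 → e^(0.63·t) = 16.419.
0.63·t = ln(16.419) = 2.7984, so t = 2.7984/0.63 = 4.442.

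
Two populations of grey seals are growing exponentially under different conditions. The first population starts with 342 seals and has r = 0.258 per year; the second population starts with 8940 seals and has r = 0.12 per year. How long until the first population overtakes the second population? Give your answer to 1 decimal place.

23.6 years

Set 342·e^(0.258t) = 8940·e^(0.12t).
e^((0.258 − 0.12)t) = 8940/342 → e^(0.138·t) = 26.14.
0.138·t = ln(26.14) = 3.2635, so t = 3.2635/0.138 = 23.648.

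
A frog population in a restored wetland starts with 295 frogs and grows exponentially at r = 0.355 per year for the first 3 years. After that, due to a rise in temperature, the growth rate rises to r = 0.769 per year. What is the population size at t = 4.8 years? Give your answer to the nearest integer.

Phase 1: N(3) = 295·e^(0.355×3) = 295·e^1.065 = 855.748.
Phase 2 runs for 4.8 − 3 = 1.8 years at r = 0.769.
N(4.8) = 855.748·e^(0.769×1.8) = 855.748·e^1.384 = 3415.83.

3416 frogs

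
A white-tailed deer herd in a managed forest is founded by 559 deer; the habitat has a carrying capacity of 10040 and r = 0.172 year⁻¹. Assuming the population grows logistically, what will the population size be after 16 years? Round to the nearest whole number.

4822 deer

A = (K − N₀)/N₀ = (10040 − 559)/559 = 16.961.
N(t) = K/(1 + A·e^(−rt)) = 10040/(1 + 16.961×e^(−0.172×16)).
e^(−2.752) = 0.0638; denominator = 1 + 16.961×0.0638 = 2.0821.
N = 10040/2.0821 = 4822.07.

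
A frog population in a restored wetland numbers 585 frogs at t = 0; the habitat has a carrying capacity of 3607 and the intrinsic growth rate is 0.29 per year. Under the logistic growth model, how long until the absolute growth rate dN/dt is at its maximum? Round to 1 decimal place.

5.7 years

Logistic growth is fastest at N = K/2 = 1803.5.
A = (K − N₀)/N₀ = 5.1658. Set K/(1 + A·e^(−rt)) = K/2 → A·e^(−rt) = 1.
e^(−0.29t) = 1/5.1658 = 0.19358, so t = ln(5.1658)/0.29 = 1.6421/0.29 = 5.6623.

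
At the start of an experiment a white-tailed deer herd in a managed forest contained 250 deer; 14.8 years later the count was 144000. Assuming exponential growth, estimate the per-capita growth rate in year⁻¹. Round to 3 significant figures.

0.429 per year

From N(t) = N₀·e^(rt): e^(r·14.8) = 144000/250 = 576.
r·14.8 = ln(576) = 6.3561, so r = 6.3561/14.8 = 0.42947.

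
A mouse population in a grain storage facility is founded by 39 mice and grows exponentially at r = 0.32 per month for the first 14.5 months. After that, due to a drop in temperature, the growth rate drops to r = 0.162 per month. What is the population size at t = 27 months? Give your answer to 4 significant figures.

Phase 1: N(14.5) = 39·e^(0.32×14.5) = 39·e^4.64 = 4038.23.
Phase 2 runs for 27 − 14.5 = 12.5 months at r = 0.162.
N(27) = 4038.23·e^(0.162×12.5) = 4038.23·e^2.025 = 30594.1.

30590 mice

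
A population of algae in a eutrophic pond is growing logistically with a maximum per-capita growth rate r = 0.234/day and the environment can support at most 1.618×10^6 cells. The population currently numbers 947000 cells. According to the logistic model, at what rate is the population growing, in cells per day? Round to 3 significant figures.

91900 cells per day

dN/dt = rN(1 − N/K) = 0.234 × 947000 × (1 − 947000/1.618×10^6).
1 − 947000/1.618×10^6 = 0.41471; dN/dt = 0.234 × 947000 × 0.41471 = 91899.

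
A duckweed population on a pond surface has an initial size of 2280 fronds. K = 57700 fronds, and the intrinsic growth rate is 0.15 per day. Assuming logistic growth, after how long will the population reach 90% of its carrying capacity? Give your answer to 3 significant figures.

35.9 days

A = (K − N₀)/N₀ = (57700 − 2280)/2280 = 24.307.
Solve 57700/(1 + 24.307·e^(−0.15t)) = 51930: 1 + 24.307·e^(−0.15t) = 1.1111, so e^(−0.15t) = 0.00457115.
−0.15·t = ln(0.00457115) = -5.388, so t = 5.388/0.15 = 35.92.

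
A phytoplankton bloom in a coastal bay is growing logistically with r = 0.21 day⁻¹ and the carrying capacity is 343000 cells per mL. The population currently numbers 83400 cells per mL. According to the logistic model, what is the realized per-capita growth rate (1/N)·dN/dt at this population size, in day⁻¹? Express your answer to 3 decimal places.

0.159 per day

(1/N)·dN/dt = r(1 − N/K) = 0.21 × (1 − 83400/343000).
= 0.21 × 0.75685 = 0.15894.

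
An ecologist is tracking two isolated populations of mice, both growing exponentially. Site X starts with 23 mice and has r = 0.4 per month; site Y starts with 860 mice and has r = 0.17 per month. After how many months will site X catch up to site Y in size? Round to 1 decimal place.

Set 23·e^(0.4t) = 860·e^(0.17t).
e^((0.4 − 0.17)t) = 860/23 → e^(0.23·t) = 37.391.
0.23·t = ln(37.391) = 3.6214, so t = 3.6214/0.23 = 15.745.

15.7 months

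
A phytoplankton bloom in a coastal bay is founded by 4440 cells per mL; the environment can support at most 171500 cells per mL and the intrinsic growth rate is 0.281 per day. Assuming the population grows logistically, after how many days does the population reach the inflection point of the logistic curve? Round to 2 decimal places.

12.91 days

Logistic growth is fastest at N = K/2 = 85750.
A = (K − N₀)/N₀ = 37.626. Set K/(1 + A·e^(−rt)) = K/2 → A·e^(−rt) = 1.
e^(−0.281t) = 1/37.626 = 0.0265773, so t = ln(37.626)/0.281 = 3.6277/0.281 = 12.91.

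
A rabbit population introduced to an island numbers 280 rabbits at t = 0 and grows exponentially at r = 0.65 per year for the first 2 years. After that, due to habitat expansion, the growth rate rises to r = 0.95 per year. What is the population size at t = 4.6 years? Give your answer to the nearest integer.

Phase 1: N(2) = 280·e^(0.65×2) = 280·e^1.3 = 1027.4.
Phase 2 runs for 4.6 − 2 = 2.6 years at r = 0.95.
N(4.6) = 1027.4·e^(0.95×2.6) = 1027.4·e^2.47 = 12146.4.

12146 rabbits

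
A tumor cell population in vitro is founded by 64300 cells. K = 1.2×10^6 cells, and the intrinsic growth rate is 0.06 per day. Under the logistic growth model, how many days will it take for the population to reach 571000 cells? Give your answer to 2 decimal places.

A = (K − N₀)/N₀ = (1.2×10^6 − 64300)/64300 = 17.663.
Solve 1.2×10^6/(1 + 17.663·e^(−0.06t)) = 571000: 1 + 17.663·e^(−0.06t) = 2.1016, so e^(−0.06t) = 0.062368.
−0.06·t = ln(0.062368) = -2.7747, so t = 2.7747/0.06 = 46.245.

46.25 days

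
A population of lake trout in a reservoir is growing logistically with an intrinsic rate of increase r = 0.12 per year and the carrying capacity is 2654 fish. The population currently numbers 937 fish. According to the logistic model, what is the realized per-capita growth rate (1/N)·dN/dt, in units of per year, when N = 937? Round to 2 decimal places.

0.08 per year

(1/N)·dN/dt = r(1 − N/K) = 0.12 × (1 − 937/2654).
= 0.12 × 0.64695 = 0.077634.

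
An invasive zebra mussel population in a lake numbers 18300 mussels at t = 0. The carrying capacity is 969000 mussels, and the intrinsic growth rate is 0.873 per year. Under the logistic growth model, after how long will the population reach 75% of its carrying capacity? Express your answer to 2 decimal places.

A = (K − N₀)/N₀ = (969000 − 18300)/18300 = 51.951.
Solve 969000/(1 + 51.951·e^(−0.873t)) = 726750: 1 + 51.951·e^(−0.873t) = 1.3333, so e^(−0.873t) = 0.00641632.
−0.873·t = ln(0.00641632) = -5.0489, so t = 5.0489/0.873 = 5.7834.

5.78 years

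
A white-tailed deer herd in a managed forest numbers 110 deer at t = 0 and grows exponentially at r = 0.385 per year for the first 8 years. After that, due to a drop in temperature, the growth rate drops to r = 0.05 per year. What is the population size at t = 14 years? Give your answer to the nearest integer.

Phase 1: N(8) = 110·e^(0.385×8) = 110·e^3.08 = 2393.42.
Phase 2 runs for 14 − 8 = 6 years at r = 0.05.
N(14) = 2393.42·e^(0.05×6) = 2393.42·e^0.3 = 3230.78.

3231 deer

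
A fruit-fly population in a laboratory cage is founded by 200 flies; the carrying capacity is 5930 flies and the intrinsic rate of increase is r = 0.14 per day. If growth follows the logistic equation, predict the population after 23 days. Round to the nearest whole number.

2765 flies

A = (K − N₀)/N₀ = (5930 − 200)/200 = 28.65.
N(t) = K/(1 + A·e^(−rt)) = 5930/(1 + 28.65×e^(−0.14×23)).
e^(−3.22) = 0.039955; denominator = 1 + 28.65×0.039955 = 2.1447.
N = 5930/2.1447 = 2764.94.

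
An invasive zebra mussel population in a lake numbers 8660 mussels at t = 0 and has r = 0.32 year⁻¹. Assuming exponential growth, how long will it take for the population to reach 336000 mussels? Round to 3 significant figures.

Set N₀·e^(rt) = 336000: e^(0.32·t) = 336000/8660 = 38.799.
0.32·t = ln(38.799) = 3.6584, so t = 3.6584/0.32 = 11.432.

11.4 years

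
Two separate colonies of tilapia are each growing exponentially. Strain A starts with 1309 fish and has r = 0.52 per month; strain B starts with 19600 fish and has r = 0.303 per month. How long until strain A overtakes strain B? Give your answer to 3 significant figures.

12.5 months

Set 1309·e^(0.52t) = 19600·e^(0.303t).
e^((0.52 − 0.303)t) = 19600/1309 → e^(0.217·t) = 14.973.
0.217·t = ln(14.973) = 2.7063, so t = 2.7063/0.217 = 12.471.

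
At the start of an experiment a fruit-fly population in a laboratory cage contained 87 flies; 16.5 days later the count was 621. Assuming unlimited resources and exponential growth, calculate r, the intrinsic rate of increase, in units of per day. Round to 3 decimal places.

0.119 per day

From N(t) = N₀·e^(rt): e^(r·16.5) = 621/87 = 7.1379.
r·16.5 = ln(7.1379) = 1.9654, so r = 1.9654/16.5 = 0.11912.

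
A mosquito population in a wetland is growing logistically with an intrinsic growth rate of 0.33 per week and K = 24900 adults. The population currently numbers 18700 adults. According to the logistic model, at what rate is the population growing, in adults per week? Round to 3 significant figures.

dN/dt = rN(1 − N/K) = 0.33 × 18700 × (1 − 18700/24900).
1 − 18700/24900 = 0.249; dN/dt = 0.33 × 18700 × 0.249 = 1536.6.

1540 adults per week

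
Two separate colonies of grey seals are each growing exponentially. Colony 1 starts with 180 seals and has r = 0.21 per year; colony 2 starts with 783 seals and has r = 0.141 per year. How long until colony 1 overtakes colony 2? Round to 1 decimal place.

Set 180·e^(0.21t) = 783·e^(0.141t).
e^((0.21 − 0.141)t) = 783/180 → e^(0.069·t) = 4.35.
0.069·t = ln(4.35) = 1.4702, so t = 1.4702/0.069 = 21.307.

21.3 years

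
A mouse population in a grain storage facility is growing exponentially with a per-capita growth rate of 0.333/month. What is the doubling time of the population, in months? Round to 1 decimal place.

2.1 months

Doubling time t_d = ln(2)/r = 0.6931/0.333 = 2.0815.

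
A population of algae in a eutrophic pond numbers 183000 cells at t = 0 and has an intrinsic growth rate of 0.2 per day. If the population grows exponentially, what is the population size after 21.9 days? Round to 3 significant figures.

N(t) = N₀·e^(rt) = 183000 × e^(0.2×21.9) = 183000 × e^4.38.
e^4.38 ≈ 79.838, so N ≈ 183000 × 79.838 = 1.461036×10^7.

14600000 cells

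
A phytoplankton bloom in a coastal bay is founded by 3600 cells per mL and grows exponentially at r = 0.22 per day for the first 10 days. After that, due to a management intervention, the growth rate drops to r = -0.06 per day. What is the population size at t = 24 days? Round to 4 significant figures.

14030 cells per mL

Phase 1: N(10) = 3600·e^(0.22×10) = 3600·e^2.2 = 32490.
Phase 2 runs for 24 − 10 = 14 days at r = -0.06.
N(24) = 32490·e^(-0.06×14) = 32490·e^-0.84 = 14026.3.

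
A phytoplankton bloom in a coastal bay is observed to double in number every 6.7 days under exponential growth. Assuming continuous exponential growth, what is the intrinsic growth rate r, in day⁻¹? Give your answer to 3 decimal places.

r = ln(2)/t_d = 0.6931/6.7 = 0.10345.

0.103 per day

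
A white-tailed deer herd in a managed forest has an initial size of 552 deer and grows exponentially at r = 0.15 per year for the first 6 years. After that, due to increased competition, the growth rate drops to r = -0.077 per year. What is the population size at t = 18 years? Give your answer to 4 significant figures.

Phase 1: N(6) = 552·e^(0.15×6) = 552·e^0.9 = 1357.7.
Phase 2 runs for 18 − 6 = 12 years at r = -0.077.
N(18) = 1357.7·e^(-0.077×12) = 1357.7·e^-0.924 = 538.91.

538.9 deer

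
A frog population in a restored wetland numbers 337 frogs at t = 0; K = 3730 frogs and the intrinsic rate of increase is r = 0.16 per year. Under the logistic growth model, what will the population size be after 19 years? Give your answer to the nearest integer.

2518 frogs

A = (K − N₀)/N₀ = (3730 − 337)/337 = 10.068.
N(t) = K/(1 + A·e^(−rt)) = 3730/(1 + 10.068×e^(−0.16×19)).
e^(−3.04) = 0.047835; denominator = 1 + 10.068×0.047835 = 1.4816.
N = 3730/1.4816 = 2517.53.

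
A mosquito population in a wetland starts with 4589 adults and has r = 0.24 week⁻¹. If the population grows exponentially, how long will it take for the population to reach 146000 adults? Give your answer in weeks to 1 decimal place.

14.4 weeks

Set N₀·e^(rt) = 146000: e^(0.24·t) = 146000/4589 = 31.815.
0.24·t = ln(31.815) = 3.4599, so t = 3.4599/0.24 = 14.416.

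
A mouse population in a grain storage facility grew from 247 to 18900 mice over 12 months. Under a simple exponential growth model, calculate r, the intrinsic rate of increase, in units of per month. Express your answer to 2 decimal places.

From N(t) = N₀·e^(rt): e^(r·12) = 18900/247 = 76.518.
r·12 = ln(76.518) = 4.3375, so r = 4.3375/12 = 0.36146.

0.36 per month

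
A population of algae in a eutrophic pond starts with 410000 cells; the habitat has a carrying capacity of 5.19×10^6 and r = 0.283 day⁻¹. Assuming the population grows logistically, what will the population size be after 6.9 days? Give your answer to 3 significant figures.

1960000 cells

A = (K − N₀)/N₀ = (5.19×10^6 − 410000)/410000 = 11.659.
N(t) = K/(1 + A·e^(−rt)) = 5.19×10^6/(1 + 11.659×e^(−0.283×6.9)).
e^(−1.953) = 0.14189; denominator = 1 + 11.659×0.14189 = 2.6542.
N = 5.19×10^6/2.6542 = 1.955366×10^6.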